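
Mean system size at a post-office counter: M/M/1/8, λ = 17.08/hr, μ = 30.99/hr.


ρ = 17.08/30.99 = 0.5511
L = ρ[1 − (K+1)ρ^K + Kρ^(K+1)] / [(1−ρ)(1−ρ^(K+1))]
Numerator: 0.5511·(1 − 9·0.008514 + 8·0.004692) = 0.529603
Denominator: (0.4489)·(0.995308) = 0.446748
L = 0.529603/0.446748 = 1.1855

Final: 1.1855


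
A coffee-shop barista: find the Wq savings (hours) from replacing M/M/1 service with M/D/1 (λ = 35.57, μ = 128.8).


ρ = 35.57/128.8 = 0.2762
Wq(M/M/1) = ρ/(μ−λ) = 0.2762/93.23 = 0.002962 hr
Wq(M/D/1) = ρ/(2(μ−λ)) = 0.001481 hr
Savings = 0.002962 − 0.001481 = 0.001481 hr

Final: 0.001481 hr


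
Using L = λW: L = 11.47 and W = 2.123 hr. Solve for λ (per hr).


λ = L/W = 11.47/2.123 = 5.4027 /hr

Final: 5.4027 /hr


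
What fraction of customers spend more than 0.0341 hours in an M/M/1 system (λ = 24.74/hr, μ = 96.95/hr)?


W ~ Exponential(μ−λ) for M/M/1.
μ − λ = 96.95 − 24.74 = 72.2100
P(W > t) = e^{−(μ−λ)t} = e^{−2.4624} = 0.085233

Final: 0.085233


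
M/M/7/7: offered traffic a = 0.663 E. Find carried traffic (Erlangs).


B(7,0.663) = 0.000005757 (Erlang-B)
Carried load = a(1 − B) = 0.663·(1 − 0.000005757) = 0.663·0.999994 = 0.6630 E

Final: 0.6630 Erlangs


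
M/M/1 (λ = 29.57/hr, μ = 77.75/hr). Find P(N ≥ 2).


ρ = 29.57/77.75 = 0.3803
P(N ≥ n) = ρ^n = 0.3803^2 = 0.144644

Final: 0.144644


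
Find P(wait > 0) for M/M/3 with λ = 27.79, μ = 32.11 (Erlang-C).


a = λ/μ = 0.8655; ρ = a/3 = 0.2885
P₀ = 0.418091 (from M/M/c formula)
C(c,a) = [a^c/(c!(1−ρ))]·P₀ = [0.64825/(6·0.7115)]·0.418091
= 0.15185·0.418091 = 0.063487

Final: 0.063487


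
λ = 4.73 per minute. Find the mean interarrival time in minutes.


Mean interarrival time = 1/λ = 1/4.73 minute = 0.21142 minute
In minutes: 0.21142 × 1 = 0.2114 min

Final: 0.2114 min


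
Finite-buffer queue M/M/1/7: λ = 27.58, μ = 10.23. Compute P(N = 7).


ρ = λ/μ = 27.58/10.23 = 2.6960
P_K = (1−ρ)ρ^K/(1−ρ^(K+1)) = (-1.6960·1035.214620)/(1 − 2790.930521)
= -1755.715901/-2789.930521 = 0.629305

Final: 0.629305


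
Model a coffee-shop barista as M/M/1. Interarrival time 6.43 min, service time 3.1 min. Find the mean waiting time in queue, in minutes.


λ = 60/6.43 = 9.3313 /hr
μ = 60/3.1 = 19.3548 /hr
ρ = λ/μ = 9.3313/19.3548 = 0.4821
Wq = ρ/(μ−λ) = 0.4821/(19.3548−9.3313) = 0.04810 hr
In minutes: 0.04810·60 = 2.886 min

Final: 2.886 min


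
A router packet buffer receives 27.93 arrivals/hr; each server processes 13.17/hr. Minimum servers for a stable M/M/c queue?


Stability requires cμ > λ ⇔ c > λ/μ.
λ/μ = 27.93/13.17 = 2.1207
Minimum integer c = ⌊2.1207⌋ + 1 = 3
Check: 3·13.17 = 39.51 > 27.93, while 2·13.17 = 26.34 ≤ 27.93

Final: 3 servers


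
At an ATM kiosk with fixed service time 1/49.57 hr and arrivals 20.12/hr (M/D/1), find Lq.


ρ = 20.12/49.57 = 0.4059
M/D/1: Lq = ρ²/(2(1−ρ)) = 0.1647/(2·0.5941) = 0.13865

Final: 0.13865


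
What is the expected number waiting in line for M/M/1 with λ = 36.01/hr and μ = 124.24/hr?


ρ = 36.01/124.24 = 0.2898
Lq = ρ²/(1−ρ) = 0.08401/0.7102 = 0.1183

Final: 0.1183


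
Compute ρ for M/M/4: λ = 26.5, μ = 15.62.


ρ = λ/(cμ) = 26.5/(4·15.62) = 26.5/62.48 = 0.4241

Final: 0.4241


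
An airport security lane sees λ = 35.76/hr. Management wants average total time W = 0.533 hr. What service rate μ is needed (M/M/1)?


W = 1/(μ−λ) ⇒ μ − λ = 1/W = 1/0.533 = 1.8762
μ = λ + 1/W = 35.76 + 1.8762 = 37.6362 per hr

Final: 37.6362 /hr


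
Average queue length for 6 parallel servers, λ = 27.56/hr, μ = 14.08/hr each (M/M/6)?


a = λ/μ = 1.9574; ρ = a/6 = 0.3262
P₀ = 0.141044
Lq = P₀·a^c·ρ / (c!·(1−ρ)²) = 0.141044·56.24182·0.3262/(720·0.45396)
= 0.007917

Final: 0.007917


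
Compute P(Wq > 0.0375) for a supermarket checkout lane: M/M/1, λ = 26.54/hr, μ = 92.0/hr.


ρ = 26.54/92.0 = 0.2885
P(Wq > t) = ρ·e^{−(μ−λ)t} = 0.2885·e^{−2.4548}
= 0.2885·0.085885 = 0.024776

Final: 0.024776


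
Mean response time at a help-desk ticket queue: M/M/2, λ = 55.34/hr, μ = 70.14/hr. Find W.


a = 0.7890; ρ = 0.3945; P₀ = 0.434209
Lq = P₀·a^c·ρ/(c!(1−ρ)²) = 0.14542
Wq = Lq/λ = 0.14542/55.34 = 0.002628 hr
W = Wq + 1/μ = 0.002628 + 0.01426 = 0.01688 hr

Final: 0.01688 hr


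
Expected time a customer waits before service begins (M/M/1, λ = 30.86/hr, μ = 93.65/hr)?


ρ = 30.86/93.65 = 0.3295
Wq = ρ/(μ−λ) = 0.3295/(93.65 − 30.86) = 0.3295/62.79 = 0.005248 hr

Final: 0.005248 hr


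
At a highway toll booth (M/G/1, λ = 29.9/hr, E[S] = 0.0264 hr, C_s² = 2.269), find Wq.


ρ = λ·E[S] = 29.9·0.0264 = 0.7894
E[S²] = E[S]²(1+C_s²) = 0.0264²·(1+2.269) = 0.002278
Wq = λ·E[S²]/(2(1−ρ)) = 29.9·0.002278/(2·0.2106) = 0.16170 hr

Final: 0.16170 hr


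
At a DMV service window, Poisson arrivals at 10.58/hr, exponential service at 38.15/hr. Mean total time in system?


W = 1/(μ−λ) = 1/(38.15 − 10.58) = 1/27.57 = 0.03627 hr

Final: 0.03627 hr


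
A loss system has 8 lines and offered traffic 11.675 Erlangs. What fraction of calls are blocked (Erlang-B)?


B(c,a) = (a^c/c!) / Σ_{k=0}^{c} a^k/k!
a^8/8! = 8561.198968
Σ terms (k=0..8): 1.00000 + 11.67500 + 68.15281 + 265.22803 + 774.13431 + 1807.60361 + 3517.29536 + 5866.34619 + 8561.19897 = 20872.634275
B = 8561.198968/20872.634275 = 0.410164

Final: 0.410164


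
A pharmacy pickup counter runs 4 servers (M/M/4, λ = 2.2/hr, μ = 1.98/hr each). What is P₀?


a = λ/μ = 2.2/1.98 = 1.1111; ρ = a/c = 0.2778
Σ_{k=0}^{3} a^k/k! (terms k=0..3) = 1.00000 + 1.11111 + 0.61728 + 0.22862 = 2.95702
Tail: a^4/(4!(1−ρ)) = 1.52416/(24·0.7222) = 0.08793
P₀ = 1/(2.95702 + 0.08793) = 1/3.04495 = 0.328413

Final: 0.328413


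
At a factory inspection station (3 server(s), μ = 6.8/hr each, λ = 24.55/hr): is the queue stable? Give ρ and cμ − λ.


Total capacity cμ = 3·6.8 = 20.40/hr
ρ = λ/(cμ) = 24.55/20.40 = 1.2034
Stable ⇔ ρ < 1: NO
Spare capacity = cμ − λ = 20.40 − 24.55 = -4.15/hr

Final: ρ = 1.2034; unstable; margin = -4.15/hr


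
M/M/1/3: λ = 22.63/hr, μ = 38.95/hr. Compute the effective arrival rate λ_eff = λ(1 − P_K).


ρ = 0.5810; P_K = (1−ρ)ρ^3/(1−ρ^4) = 0.092744
λ_eff = λ(1 − P_K) = 22.63·(1 − 0.092744) = 22.63·0.907256 = 20.5312 /hr

Final: 20.5312 /hr


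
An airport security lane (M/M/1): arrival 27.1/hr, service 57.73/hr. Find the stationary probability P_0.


ρ = 27.1/57.73 = 0.4694
P_n = (1−ρ)·ρ^n = (1 − 0.4694)·0.4694^0 = 0.5306·1.000000 = 0.530573

Final: 0.530573


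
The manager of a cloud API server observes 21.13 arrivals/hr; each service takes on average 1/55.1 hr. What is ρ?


ρ = λ/μ = 21.13/55.1 = 0.3835

Final: 0.3835


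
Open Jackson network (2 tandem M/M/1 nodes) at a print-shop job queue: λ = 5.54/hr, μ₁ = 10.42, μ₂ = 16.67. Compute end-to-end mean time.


Each node sees arrival rate λ = 5.54/hr (tandem ⇒ throughput preserved).
W₁ = 1/(μ₁−λ) = 1/(10.42−5.54) = 0.20492 hr
W₂ = 1/(μ₂−λ) = 1/(16.67−5.54) = 0.08985 hr
W_total = W₁ + W₂ = 0.20492 + 0.08985 = 0.29477 hr

Final: 0.29477 hr


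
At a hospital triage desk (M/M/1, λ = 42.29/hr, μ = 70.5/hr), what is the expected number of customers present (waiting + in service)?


ρ = λ/μ = 42.29/70.5 = 0.5999
L = ρ/(1−ρ) = 0.5999/(1 − 0.5999) = 0.5999/0.4001 = 1.4991

Final: 1.4991


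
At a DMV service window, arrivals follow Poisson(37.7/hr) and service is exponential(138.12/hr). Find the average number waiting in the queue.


ρ = 37.7/138.12 = 0.2730
Lq = ρ²/(1−ρ) = 0.07450/0.7270 = 0.1025

Final: 0.1025


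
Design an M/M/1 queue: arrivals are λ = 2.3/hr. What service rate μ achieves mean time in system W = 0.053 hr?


W = 1/(μ−λ) ⇒ μ − λ = 1/W = 1/0.053 = 18.8679
μ = λ + 1/W = 2.3 + 18.8679 = 21.1679 per hr

Final: 21.1679 /hr


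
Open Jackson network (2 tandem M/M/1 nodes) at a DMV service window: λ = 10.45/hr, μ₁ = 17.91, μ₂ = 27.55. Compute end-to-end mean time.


Each node sees arrival rate λ = 10.45/hr (tandem ⇒ throughput preserved).
W₁ = 1/(μ₁−λ) = 1/(17.91−10.45) = 0.13405 hr
W₂ = 1/(μ₂−λ) = 1/(27.55−10.45) = 0.05848 hr
W_total = W₁ + W₂ = 0.13405 + 0.05848 = 0.19253 hr

Final: 0.19253 hr


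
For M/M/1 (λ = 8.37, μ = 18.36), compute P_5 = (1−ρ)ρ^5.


ρ = 8.37/18.36 = 0.4559
P_n = (1−ρ)·ρ^n = (1 − 0.4559)·0.4559^5 = 0.5441·0.019691 = 0.010714

Final: 0.010714


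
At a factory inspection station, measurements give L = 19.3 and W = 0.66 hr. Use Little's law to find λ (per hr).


λ = L/W = 19.3/0.66 = 29.2424 /hr

Final: 29.2424 /hr


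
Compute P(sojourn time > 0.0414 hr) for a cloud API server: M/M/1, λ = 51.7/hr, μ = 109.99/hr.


W ~ Exponential(μ−λ) for M/M/1.
μ − λ = 109.99 − 51.7 = 58.2900
P(W > t) = e^{−(μ−λ)t} = e^{−2.4132} = 0.089528

Final: 0.089528


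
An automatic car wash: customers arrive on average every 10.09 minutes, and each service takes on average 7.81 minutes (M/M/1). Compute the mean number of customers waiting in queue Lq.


λ = 60/10.09 = 5.9465 /hr
μ = 60/7.81 = 7.6825 /hr
ρ = λ/μ = 5.9465/7.6825 = 0.7740
Lq = ρ²/(1−ρ) = 0.5991/0.2260 = 2.6514

Final: 2.6514


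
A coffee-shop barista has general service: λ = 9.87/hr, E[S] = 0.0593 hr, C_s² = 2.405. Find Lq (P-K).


ρ = λ·E[S] = 9.87·0.0593 = 0.5853
Lq = ρ²(1+C_s²)/(2(1−ρ)) = 0.3426·(1+2.405)/(2·0.4147)
= 0.3426·3.4050/0.8294 = 1.40633

Final: 1.40633


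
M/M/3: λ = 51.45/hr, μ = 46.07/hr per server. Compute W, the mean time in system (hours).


a = 1.1168; ρ = 0.3723; P₀ = 0.321525
Lq = P₀·a^c·ρ/(c!(1−ρ)²) = 0.07051
Wq = Lq/λ = 0.07051/51.45 = 0.001370 hr
W = Wq + 1/μ = 0.001370 + 0.02171 = 0.02308 hr

Final: 0.02308 hr


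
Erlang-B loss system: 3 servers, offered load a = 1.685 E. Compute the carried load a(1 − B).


B(3,1.685) = 0.162659 (Erlang-B)
Carried load = a(1 − B) = 1.685·(1 − 0.162659) = 1.685·0.837341 = 1.4109 E

Final: 1.4109 Erlangs


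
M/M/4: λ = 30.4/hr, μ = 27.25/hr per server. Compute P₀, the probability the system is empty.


a = λ/μ = 30.4/27.25 = 1.1156; ρ = a/c = 0.2789
Σ_{k=0}^{3} a^k/k! (terms k=0..3) = 1.00000 + 1.11560 + 0.62228 + 0.23140 = 2.96928
Tail: a^4/(4!(1−ρ)) = 1.54892/(24·0.7211) = 0.08950
P₀ = 1/(2.96928 + 0.08950) = 1/3.05878 = 0.326928

Final: 0.326928


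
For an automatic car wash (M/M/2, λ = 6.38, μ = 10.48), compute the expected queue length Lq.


a = λ/μ = 0.6088; ρ = a/2 = 0.3044
P₀ = 0.533285
Lq = P₀·a^c·ρ / (c!·(1−ρ)²) = 0.533285·0.37061·0.3044/(2·0.48387)
= 0.06216

Final: 0.06216


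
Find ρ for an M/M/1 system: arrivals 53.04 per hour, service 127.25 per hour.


ρ = λ/μ = 53.04/127.25 = 0.4168

Final: 0.4168


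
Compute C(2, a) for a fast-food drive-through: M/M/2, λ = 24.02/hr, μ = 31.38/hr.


a = λ/μ = 0.7655; ρ = a/2 = 0.3827
P₀ = 0.446416 (from M/M/c formula)
C(c,a) = [a^c/(c!(1−ρ))]·P₀ = [0.58592/(2·0.6173)]·0.446416
= 0.47461·0.446416 = 0.211872

Final: 0.211872


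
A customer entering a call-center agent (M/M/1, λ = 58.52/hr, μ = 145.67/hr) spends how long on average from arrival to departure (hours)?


W = 1/(μ−λ) = 1/(145.67 − 58.52) = 1/87.15 = 0.01147 hr

Final: 0.01147 hr


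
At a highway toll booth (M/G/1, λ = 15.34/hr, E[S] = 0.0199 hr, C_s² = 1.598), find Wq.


ρ = λ·E[S] = 15.34·0.0199 = 0.3053
E[S²] = E[S]²(1+C_s²) = 0.0199²·(1+1.598) = 0.001029
Wq = λ·E[S²]/(2(1−ρ)) = 15.34·0.001029/(2·0.6947) = 0.01136 hr

Final: 0.01136 hr


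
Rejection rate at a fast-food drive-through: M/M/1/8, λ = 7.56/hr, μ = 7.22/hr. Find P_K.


ρ = λ/μ = 7.56/7.22 = 1.0471
P_K = (1−ρ)ρ^K/(1−ρ^(K+1)) = (-0.04709·1.445030)/(1 − 1.513078)
= -0.068048/-0.513078 = 0.132628

Final: 0.132628


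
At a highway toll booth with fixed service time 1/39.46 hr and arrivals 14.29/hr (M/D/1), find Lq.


ρ = 14.29/39.46 = 0.3621
M/D/1: Lq = ρ²/(2(1−ρ)) = 0.1311/(2·0.6379) = 0.10280

Final: 0.10280


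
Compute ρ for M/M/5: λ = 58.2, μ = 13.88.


ρ = λ/(cμ) = 58.2/(5·13.88) = 58.2/69.40 = 0.8386

Final: 0.8386


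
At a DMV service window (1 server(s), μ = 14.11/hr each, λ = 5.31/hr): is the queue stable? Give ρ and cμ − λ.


Total capacity cμ = 1·14.11 = 14.11/hr
ρ = λ/(cμ) = 5.31/14.11 = 0.3763
Stable ⇔ ρ < 1: YES
Spare capacity = cμ − λ = 14.11 − 5.31 = 8.80/hr

Final: ρ = 0.3763; stable; margin = 8.80/hr


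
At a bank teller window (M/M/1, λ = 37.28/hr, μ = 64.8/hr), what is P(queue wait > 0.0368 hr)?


ρ = 37.28/64.8 = 0.5753
P(Wq > t) = ρ·e^{−(μ−λ)t} = 0.5753·e^{−1.0127}
= 0.5753·0.363224 = 0.208966

Final: 0.208966


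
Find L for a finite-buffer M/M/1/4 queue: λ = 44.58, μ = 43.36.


ρ = 44.58/43.36 = 1.0281
L = ρ[1 − (K+1)ρ^K + Kρ^(K+1)] / [(1−ρ)(1−ρ^(K+1))]
Numerator: 1.0281·(1 − 5·1.117386 + 4·1.148825) = 0.008607
Denominator: (-0.02814)·(-0.148825) = 0.004187
L = 0.008607/0.004187 = 2.0555

Final: 2.0555


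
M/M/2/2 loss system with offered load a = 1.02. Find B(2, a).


B(c,a) = (a^c/c!) / Σ_{k=0}^{c} a^k/k!
a^2/2! = 0.520200
Σ terms (k=0..2): 1.00000 + 1.02000 + 0.52020 = 2.540200
B = 0.520200/2.540200 = 0.204787

Final: 0.204787


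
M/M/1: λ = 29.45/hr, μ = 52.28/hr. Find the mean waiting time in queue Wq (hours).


ρ = 29.45/52.28 = 0.5633
Wq = ρ/(μ−λ) = 0.5633/(52.28 − 29.45) = 0.5633/22.83 = 0.02467 hr

Final: 0.02467 hr


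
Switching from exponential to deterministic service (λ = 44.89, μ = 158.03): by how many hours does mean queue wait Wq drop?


ρ = 44.89/158.03 = 0.2841
Wq(M/M/1) = ρ/(μ−λ) = 0.2841/113.14 = 0.002511 hr
Wq(M/D/1) = ρ/(2(μ−λ)) = 0.001255 hr
Savings = 0.002511 − 0.001255 = 0.001255 hr

Final: 0.001255 hr


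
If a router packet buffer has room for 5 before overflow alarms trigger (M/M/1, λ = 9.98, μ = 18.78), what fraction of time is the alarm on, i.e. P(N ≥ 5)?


ρ = 9.98/18.78 = 0.5314
P(N ≥ n) = ρ^n = 0.5314^5 = 0.042381

Final: 0.042381


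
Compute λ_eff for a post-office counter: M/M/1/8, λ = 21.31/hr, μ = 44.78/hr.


ρ = 0.4759; P_K = (1−ρ)ρ^8/(1−ρ^9) = 0.001380
λ_eff = λ(1 − P_K) = 21.31·(1 − 0.001380) = 21.31·0.998620 = 21.2806 /hr

Final: 21.2806 /hr


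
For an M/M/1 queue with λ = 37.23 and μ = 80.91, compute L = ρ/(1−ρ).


ρ = λ/μ = 37.23/80.91 = 0.4601
L = ρ/(1−ρ) = 0.4601/(1 − 0.4601) = 0.4601/0.5399 = 0.8523

Final: 0.8523


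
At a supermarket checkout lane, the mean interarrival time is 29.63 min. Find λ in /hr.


λ = 1/(interarrival time) in consistent units.
1 hour = 60 min, so λ = 60/29.63 = 2.0250 per hour

Final: 2.0250 /hr


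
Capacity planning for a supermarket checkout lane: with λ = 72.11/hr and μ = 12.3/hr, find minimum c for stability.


Stability requires cμ > λ ⇔ c > λ/μ.
λ/μ = 72.11/12.3 = 5.8626
Minimum integer c = ⌊5.8626⌋ + 1 = 6
Check: 6·12.3 = 73.80 > 72.11, while 5·12.3 = 61.50 ≤ 72.11

Final: 6 servers


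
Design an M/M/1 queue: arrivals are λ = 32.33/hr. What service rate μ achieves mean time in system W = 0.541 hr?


W = 1/(μ−λ) ⇒ μ − λ = 1/W = 1/0.541 = 1.8484
μ = λ + 1/W = 32.33 + 1.8484 = 34.1784 per hr

Final: 34.1784 /hr


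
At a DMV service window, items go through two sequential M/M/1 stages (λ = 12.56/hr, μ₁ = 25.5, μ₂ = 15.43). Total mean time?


Each node sees arrival rate λ = 12.56/hr (tandem ⇒ throughput preserved).
W₁ = 1/(μ₁−λ) = 1/(25.5−12.56) = 0.07728 hr
W₂ = 1/(μ₂−λ) = 1/(15.43−12.56) = 0.34843 hr
W_total = W₁ + W₂ = 0.07728 + 0.34843 = 0.42571 hr

Final: 0.42571 hr


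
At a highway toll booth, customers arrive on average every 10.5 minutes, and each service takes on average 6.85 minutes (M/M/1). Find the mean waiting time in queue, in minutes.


λ = 60/10.5 = 5.7143 /hr
μ = 60/6.85 = 8.7591 /hr
ρ = λ/μ = 5.7143/8.7591 = 0.6524
Wq = ρ/(μ−λ) = 0.6524/(8.7591−5.7143) = 0.21426 hr
In minutes: 0.21426·60 = 12.855 min

Final: 12.855 min


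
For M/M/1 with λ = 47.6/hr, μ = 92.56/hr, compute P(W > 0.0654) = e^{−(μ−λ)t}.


W ~ Exponential(μ−λ) for M/M/1.
μ − λ = 92.56 − 47.6 = 44.9600
P(W > t) = e^{−(μ−λ)t} = e^{−2.9404} = 0.052845

Final: 0.052845


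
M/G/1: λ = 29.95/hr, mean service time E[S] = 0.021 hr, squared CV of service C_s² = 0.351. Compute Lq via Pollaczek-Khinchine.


ρ = λ·E[S] = 29.95·0.021 = 0.6290
Lq = ρ²(1+C_s²)/(2(1−ρ)) = 0.3956·(1+0.351)/(2·0.3710)
= 0.3956·1.3510/0.7421 = 0.72015

Final: 0.72015


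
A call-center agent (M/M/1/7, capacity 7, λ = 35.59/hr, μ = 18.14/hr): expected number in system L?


ρ = 35.59/18.14 = 1.9620
L = ρ[1 − (K+1)ρ^K + Kρ^(K+1)] / [(1−ρ)(1−ρ^(K+1))]
Numerator: 1.9620·(1 − 8·111.901250 + 7·219.546057) = 1260.781445
Denominator: (-0.9620)·(-218.546057) = 210.233115
L = 1260.781445/210.233115 = 5.9971

Final: 5.9971


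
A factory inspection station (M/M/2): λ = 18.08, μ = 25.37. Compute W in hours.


a = 0.7127; ρ = 0.3563; P₀ = 0.474571
Lq = P₀·a^c·ρ/(c!(1−ρ)²) = 0.10364
Wq = Lq/λ = 0.10364/18.08 = 0.005733 hr
W = Wq + 1/μ = 0.005733 + 0.03942 = 0.04515 hr

Final: 0.04515 hr


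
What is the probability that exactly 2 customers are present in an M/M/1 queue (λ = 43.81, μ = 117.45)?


ρ = 43.81/117.45 = 0.3730
P_n = (1−ρ)·ρ^n = (1 − 0.3730)·0.3730^2 = 0.6270·0.139136 = 0.087237

Final: 0.087237


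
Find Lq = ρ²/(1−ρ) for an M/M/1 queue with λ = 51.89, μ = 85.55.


ρ = 51.89/85.55 = 0.6065
Lq = ρ²/(1−ρ) = 0.3679/0.3935 = 0.9350

Final: 0.9350


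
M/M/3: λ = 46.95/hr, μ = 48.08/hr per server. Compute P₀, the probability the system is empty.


a = λ/μ = 46.95/48.08 = 0.9765; ρ = a/c = 0.3255
Σ_{k=0}^{2} a^k/k! (terms k=0..2) = 1.00000 + 0.97650 + 0.47677 = 2.45327
Tail: a^3/(3!(1−ρ)) = 0.93114/(6·0.6745) = 0.23008
P₀ = 1/(2.45327 + 0.23008) = 1/2.68335 = 0.372668

Final: 0.372668


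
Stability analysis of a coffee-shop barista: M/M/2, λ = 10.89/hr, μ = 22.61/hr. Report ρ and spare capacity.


Total capacity cμ = 2·22.61 = 45.22/hr
ρ = λ/(cμ) = 10.89/45.22 = 0.2408
Stable ⇔ ρ < 1: YES
Spare capacity = cμ − λ = 45.22 − 10.89 = 34.33/hr

Final: ρ = 0.2408; stable; margin = 34.33/hr


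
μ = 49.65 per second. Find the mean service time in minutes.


Mean service time = 1/μ = 1/49.65 second = 0.02014 second
In minutes: 0.02014 × 0.0166667 = 0.0003357 min

Final: 0.0003357 min


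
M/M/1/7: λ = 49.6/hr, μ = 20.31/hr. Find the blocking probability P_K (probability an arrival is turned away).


ρ = λ/μ = 49.6/20.31 = 2.4421
P_K = (1−ρ)ρ^K/(1−ρ^(K+1)) = (-1.4421·518.086495)/(1 − 1265.243237)
= -747.156742/-1264.243237 = 0.590991

Final: 0.590991


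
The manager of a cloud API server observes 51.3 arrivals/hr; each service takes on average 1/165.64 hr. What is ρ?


ρ = λ/μ = 51.3/165.64 = 0.3097

Final: 0.3097


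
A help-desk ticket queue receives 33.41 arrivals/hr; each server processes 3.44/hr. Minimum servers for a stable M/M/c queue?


Stability requires cμ > λ ⇔ c > λ/μ.
λ/μ = 33.41/3.44 = 9.7122
Minimum integer c = ⌊9.7122⌋ + 1 = 10
Check: 10·3.44 = 34.40 > 33.41, while 9·3.44 = 30.96 ≤ 33.41

Final: 10 servers


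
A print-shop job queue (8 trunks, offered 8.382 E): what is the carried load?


B(8,8.382) = 0.256512 (Erlang-B)
Carried load = a(1 − B) = 8.382·(1 − 0.256512) = 8.382·0.743488 = 6.2319 E

Final: 6.2319 Erlangs


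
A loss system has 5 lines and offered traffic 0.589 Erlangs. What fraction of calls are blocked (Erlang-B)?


B(c,a) = (a^c/c!) / Σ_{k=0}^{c} a^k/k!
a^5/5! = 0.0005907
Σ terms (k=0..5): 1.00000 + 0.58900 + 0.17346 + 0.03406 + 0.005015 + 0.0005907 = 1.802122
B = 0.0005907/1.802122 = 0.0003278

Final: 0.0003278


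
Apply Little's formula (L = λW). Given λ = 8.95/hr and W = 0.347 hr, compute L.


L = λW = 8.95·0.347 = 3.1056

Final: 3.1056


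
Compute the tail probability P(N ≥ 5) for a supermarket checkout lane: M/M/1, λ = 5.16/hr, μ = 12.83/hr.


ρ = 5.16/12.83 = 0.4022
P(N ≥ n) = ρ^n = 0.4022^5 = 0.010522

Final: 0.010522


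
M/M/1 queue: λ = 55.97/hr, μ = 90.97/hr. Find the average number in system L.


ρ = λ/μ = 55.97/90.97 = 0.6153
L = ρ/(1−ρ) = 0.6153/(1 − 0.6153) = 0.6153/0.3847 = 1.5991

Final: 1.5991


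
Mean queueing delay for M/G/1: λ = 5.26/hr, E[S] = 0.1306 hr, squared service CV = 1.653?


ρ = λ·E[S] = 5.26·0.1306 = 0.6870
E[S²] = E[S]²(1+C_s²) = 0.1306²·(1+1.653) = 0.045251
Wq = λ·E[S²]/(2(1−ρ)) = 5.26·0.045251/(2·0.3130) = 0.38017 hr

Final: 0.38017 hr


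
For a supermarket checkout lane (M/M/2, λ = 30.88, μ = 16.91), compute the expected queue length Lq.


a = λ/μ = 1.8261; ρ = a/2 = 0.9131
P₀ = 0.045440
Lq = P₀·a^c·ρ / (c!·(1−ρ)²) = 0.045440·3.33478·0.9131/(2·0.007557)
= 9.15454

Final: 9.15454


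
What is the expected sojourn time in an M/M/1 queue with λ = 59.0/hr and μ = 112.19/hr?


W = 1/(μ−λ) = 1/(112.19 − 59.0) = 1/53.19 = 0.01880 hr

Final: 0.01880 hr


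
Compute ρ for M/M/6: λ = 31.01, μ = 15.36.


ρ = λ/(cμ) = 31.01/(6·15.36) = 31.01/92.16 = 0.3365

Final: 0.3365


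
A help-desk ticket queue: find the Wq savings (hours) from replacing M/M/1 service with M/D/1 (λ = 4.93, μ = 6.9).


ρ = 4.93/6.9 = 0.7145
Wq(M/M/1) = ρ/(μ−λ) = 0.7145/1.97 = 0.36269 hr
Wq(M/D/1) = ρ/(2(μ−λ)) = 0.18134 hr
Savings = 0.36269 − 0.18134 = 0.18134 hr

Final: 0.18134 hr


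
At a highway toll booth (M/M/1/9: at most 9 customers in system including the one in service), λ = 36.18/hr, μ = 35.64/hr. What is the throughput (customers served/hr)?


ρ = 1.0152; P_K = (1−ρ)ρ^9/(1−ρ^10) = 0.106902
λ_eff = λ(1 − P_K) = 36.18·(1 − 0.106902) = 36.18·0.893098 = 32.3123 /hr

Final: 32.3123 /hr


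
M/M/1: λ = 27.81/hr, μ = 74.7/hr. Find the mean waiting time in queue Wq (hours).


ρ = 27.81/74.7 = 0.3723
Wq = ρ/(μ−λ) = 0.3723/(74.7 − 27.81) = 0.3723/46.89 = 0.007940 hr

Final: 0.007940 hr


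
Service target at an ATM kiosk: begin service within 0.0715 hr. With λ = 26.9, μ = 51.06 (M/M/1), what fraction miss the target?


ρ = 26.9/51.06 = 0.5268
P(Wq > t) = ρ·e^{−(μ−λ)t} = 0.5268·e^{−1.7274}
= 0.5268·0.177739 = 0.093638

Final: 0.093638


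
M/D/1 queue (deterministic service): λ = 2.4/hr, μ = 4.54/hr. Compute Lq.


ρ = 2.4/4.54 = 0.5286
M/D/1: Lq = ρ²/(2(1−ρ)) = 0.2795/(2·0.4714) = 0.29643

Final: 0.29643


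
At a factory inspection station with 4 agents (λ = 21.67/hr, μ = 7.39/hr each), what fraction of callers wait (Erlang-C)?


a = λ/μ = 2.9323; ρ = a/4 = 0.7331
P₀ = 0.041709 (from M/M/c formula)
C(c,a) = [a^c/(c!(1−ρ))]·P₀ = [73.93633/(24·0.2669)]·0.041709
= 11.54181·0.041709 = 0.481394

Final: 0.481394


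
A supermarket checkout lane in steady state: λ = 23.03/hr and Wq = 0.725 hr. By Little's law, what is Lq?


Lq = λWq = 23.03·0.725 = 16.6968

Final: 16.6968


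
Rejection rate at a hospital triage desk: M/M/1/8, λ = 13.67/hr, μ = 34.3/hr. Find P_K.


ρ = λ/μ = 13.67/34.3 = 0.3985
P_K = (1−ρ)ρ^K/(1−ρ^(K+1)) = (0.6015·0.0006365)/(1 − 0.0002537)
= 0.0003828/0.999746 = 0.0003829

Final: 0.0003829


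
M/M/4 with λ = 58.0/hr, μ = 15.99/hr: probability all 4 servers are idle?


a = λ/μ = 58.0/15.99 = 3.6273; ρ = a/c = 0.9068
Σ_{k=0}^{3} a^k/k! (terms k=0..3) = 1.00000 + 3.62727 + 6.57853 + 7.95403 = 19.15983
Tail: a^4/(4!(1−ρ)) = 173.10839/(24·0.09318) = 77.40501
P₀ = 1/(19.15983 + 77.40501) = 1/96.56484 = 0.010356

Final: 0.010356


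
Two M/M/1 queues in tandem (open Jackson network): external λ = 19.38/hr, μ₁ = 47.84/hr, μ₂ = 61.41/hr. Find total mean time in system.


Each node sees arrival rate λ = 19.38/hr (tandem ⇒ throughput preserved).
W₁ = 1/(μ₁−λ) = 1/(47.84−19.38) = 0.03514 hr
W₂ = 1/(μ₂−λ) = 1/(61.41−19.38) = 0.02379 hr
W_total = W₁ + W₂ = 0.03514 + 0.02379 = 0.05893 hr

Final: 0.05893 hr


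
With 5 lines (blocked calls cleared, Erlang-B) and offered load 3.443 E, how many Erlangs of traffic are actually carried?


B(5,3.443) = 0.148999 (Erlang-B)
Carried load = a(1 − B) = 3.443·(1 − 0.148999) = 3.443·0.851001 = 2.9300 E

Final: 2.9300 Erlangs


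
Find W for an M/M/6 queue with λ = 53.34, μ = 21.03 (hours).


a = 2.5364; ρ = 0.4227; P₀ = 0.078664
Lq = P₀·a^c·ρ/(c!(1−ρ)²) = 0.03690
Wq = Lq/λ = 0.03690/53.34 = 0.0006918 hr
W = Wq + 1/μ = 0.0006918 + 0.04755 = 0.04824 hr

Final: 0.04824 hr


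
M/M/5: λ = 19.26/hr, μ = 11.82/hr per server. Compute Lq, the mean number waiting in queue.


a = λ/μ = 1.6294; ρ = a/5 = 0.3259
P₀ = 0.195551
Lq = P₀·a^c·ρ / (c!·(1−ρ)²) = 0.195551·11.48667·0.3259/(120·0.45443)
= 0.01342

Final: 0.01342


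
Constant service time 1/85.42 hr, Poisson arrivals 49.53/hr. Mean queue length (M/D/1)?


ρ = 49.53/85.42 = 0.5798
M/D/1: Lq = ρ²/(2(1−ρ)) = 0.3362/(2·0.4202) = 0.40010

Final: 0.40010


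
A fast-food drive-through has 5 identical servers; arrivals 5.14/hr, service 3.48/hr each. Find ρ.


ρ = λ/(cμ) = 5.14/(5·3.48) = 5.14/17.40 = 0.2954

Final: 0.2954


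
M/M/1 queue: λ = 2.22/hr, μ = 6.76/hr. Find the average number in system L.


ρ = λ/μ = 2.22/6.76 = 0.3284
L = ρ/(1−ρ) = 0.3284/(1 − 0.3284) = 0.3284/0.6716 = 0.4890

Final: 0.4890


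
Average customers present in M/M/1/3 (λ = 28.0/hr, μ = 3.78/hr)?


ρ = 28.0/3.78 = 7.4074
L = ρ[1 − (K+1)ρ^K + Kρ^(K+1)] / [(1−ρ)(1−ρ^(K+1))]
Numerator: 7.4074·(1 − 4·406.442107 + 3·3010.682277) = 54868.728900
Denominator: (-6.4074)·(-3009.682277) = 19284.260516
L = 54868.728900/19284.260516 = 2.8453

Final: 2.8453


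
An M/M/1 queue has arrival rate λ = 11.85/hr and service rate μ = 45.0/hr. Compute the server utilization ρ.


ρ = λ/μ = 11.85/45.0 = 0.2633

Final: 0.2633


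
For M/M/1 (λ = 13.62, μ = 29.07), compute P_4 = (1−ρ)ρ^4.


ρ = 13.62/29.07 = 0.4685
P_n = (1−ρ)·ρ^n = (1 − 0.4685)·0.4685^4 = 0.5315·0.048187 = 0.025610

Final: 0.025610


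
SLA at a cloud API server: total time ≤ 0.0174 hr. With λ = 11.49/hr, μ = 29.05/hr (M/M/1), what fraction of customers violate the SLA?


W ~ Exponential(μ−λ) for M/M/1.
μ − λ = 29.05 − 11.49 = 17.5600
P(W > t) = e^{−(μ−λ)t} = e^{−0.3055} = 0.736722

Final: 0.736722


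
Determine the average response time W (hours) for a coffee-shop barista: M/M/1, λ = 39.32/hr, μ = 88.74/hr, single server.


W = 1/(μ−λ) = 1/(88.74 − 39.32) = 1/49.42 = 0.02023 hr

Final: 0.02023 hr


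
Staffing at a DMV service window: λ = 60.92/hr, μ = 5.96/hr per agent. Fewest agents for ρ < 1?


Stability requires cμ > λ ⇔ c > λ/μ.
λ/μ = 60.92/5.96 = 10.2215
Minimum integer c = ⌊10.2215⌋ + 1 = 11
Check: 11·5.96 = 65.56 > 60.92, while 10·5.96 = 59.60 ≤ 60.92

Final: 11 servers


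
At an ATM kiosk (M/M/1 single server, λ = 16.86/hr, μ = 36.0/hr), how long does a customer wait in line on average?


ρ = 16.86/36.0 = 0.4683
Wq = ρ/(μ−λ) = 0.4683/(36.0 − 16.86) = 0.4683/19.14 = 0.02447 hr

Final: 0.02447 hr


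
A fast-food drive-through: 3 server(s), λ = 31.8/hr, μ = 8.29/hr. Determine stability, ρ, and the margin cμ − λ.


Total capacity cμ = 3·8.29 = 24.87/hr
ρ = λ/(cμ) = 31.8/24.87 = 1.2786
Stable ⇔ ρ < 1: NO
Spare capacity = cμ − λ = 24.87 − 31.8 = -6.93/hr

Final: ρ = 1.2786; unstable; margin = -6.93/hr


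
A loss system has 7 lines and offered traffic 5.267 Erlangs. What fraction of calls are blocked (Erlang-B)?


B(c,a) = (a^c/c!) / Σ_{k=0}^{c} a^k/k!
a^7/7! = 22.310674
Σ terms (k=0..7): 1.00000 + 5.26700 + 13.87064 + 24.35223 + 32.06580 + 33.77811 + 29.65155 + 22.31067 = 162.296004
B = 22.310674/162.296004 = 0.137469

Final: 0.137469


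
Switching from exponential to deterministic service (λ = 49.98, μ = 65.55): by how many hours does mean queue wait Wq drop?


ρ = 49.98/65.55 = 0.7625
Wq(M/M/1) = ρ/(μ−λ) = 0.7625/15.57 = 0.04897 hr
Wq(M/D/1) = ρ/(2(μ−λ)) = 0.02449 hr
Savings = 0.04897 − 0.02449 = 0.02449 hr

Final: 0.02449 hr


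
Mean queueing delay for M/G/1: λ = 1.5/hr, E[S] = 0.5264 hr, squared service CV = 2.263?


ρ = λ·E[S] = 1.5·0.5264 = 0.7896
E[S²] = E[S]²(1+C_s²) = 0.5264²·(1+2.263) = 0.904167
Wq = λ·E[S²]/(2(1−ρ)) = 1.5·0.904167/(2·0.2104) = 3.22303 hr

Final: 3.22303 hr


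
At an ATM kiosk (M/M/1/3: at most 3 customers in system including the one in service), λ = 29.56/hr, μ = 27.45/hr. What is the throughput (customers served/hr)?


ρ = 1.0769; P_K = (1−ρ)ρ^3/(1−ρ^4) = 0.278417
λ_eff = λ(1 − P_K) = 29.56·(1 − 0.278417) = 29.56·0.721583 = 21.3300 /hr

Final: 21.3300 /hr


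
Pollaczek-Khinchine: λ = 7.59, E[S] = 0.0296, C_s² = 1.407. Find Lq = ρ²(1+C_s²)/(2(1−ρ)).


ρ = λ·E[S] = 7.59·0.0296 = 0.2247
Lq = ρ²(1+C_s²)/(2(1−ρ)) = 0.05047·(1+1.407)/(2·0.7753)
= 0.05047·2.4070/1.5507 = 0.07835

Final: 0.07835


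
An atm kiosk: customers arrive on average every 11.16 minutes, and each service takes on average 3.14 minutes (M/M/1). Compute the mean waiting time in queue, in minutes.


λ = 60/11.16 = 5.3763 /hr
μ = 60/3.14 = 19.1083 /hr
ρ = λ/μ = 5.3763/19.1083 = 0.2814
Wq = ρ/(μ−λ) = 0.2814/(19.1083−5.3763) = 0.02049 hr
In minutes: 0.02049·60 = 1.229 min

Final: 1.229 min


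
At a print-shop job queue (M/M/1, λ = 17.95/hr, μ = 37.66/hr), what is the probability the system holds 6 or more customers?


ρ = 17.95/37.66 = 0.4766
P(N ≥ n) = ρ^n = 0.4766^6 = 0.011725

Final: 0.011725


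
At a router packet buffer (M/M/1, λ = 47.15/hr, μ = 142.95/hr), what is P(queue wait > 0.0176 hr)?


ρ = 47.15/142.95 = 0.3298
P(Wq > t) = ρ·e^{−(μ−λ)t} = 0.3298·e^{−1.6861}
= 0.3298·0.185244 = 0.061100

Final: 0.061100


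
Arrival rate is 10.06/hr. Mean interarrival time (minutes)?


Mean interarrival time = 1/λ = 1/10.06 hour = 0.09940 hour
In minutes: 0.09940 × 60 = 5.9642 min

Final: 5.9642 min


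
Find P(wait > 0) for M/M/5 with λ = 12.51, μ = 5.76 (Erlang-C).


a = λ/μ = 2.1719; ρ = a/5 = 0.4344
P₀ = 0.112651 (from M/M/c formula)
C(c,a) = [a^c/(c!(1−ρ))]·P₀ = [48.32525/(120·0.5656)]·0.112651
= 0.71197·0.112651 = 0.080205

Final: 0.080205


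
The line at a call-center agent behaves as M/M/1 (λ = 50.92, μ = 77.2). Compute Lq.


ρ = 50.92/77.2 = 0.6596
Lq = ρ²/(1−ρ) = 0.4351/0.3404 = 1.2780

Final: 1.2780


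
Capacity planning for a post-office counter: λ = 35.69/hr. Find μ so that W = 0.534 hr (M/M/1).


W = 1/(μ−λ) ⇒ μ − λ = 1/W = 1/0.534 = 1.8727
μ = λ + 1/W = 35.69 + 1.8727 = 37.5627 per hr

Final: 37.5627 /hr


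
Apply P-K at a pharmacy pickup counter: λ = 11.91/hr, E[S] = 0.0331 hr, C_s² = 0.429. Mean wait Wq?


ρ = λ·E[S] = 11.91·0.0331 = 0.3942
E[S²] = E[S]²(1+C_s²) = 0.0331²·(1+0.429) = 0.001566
Wq = λ·E[S²]/(2(1−ρ)) = 11.91·0.001566/(2·0.6058) = 0.01539 hr

Final: 0.01539 hr


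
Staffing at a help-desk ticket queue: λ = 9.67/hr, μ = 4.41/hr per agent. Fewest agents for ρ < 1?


Stability requires cμ > λ ⇔ c > λ/μ.
λ/μ = 9.67/4.41 = 2.1927
Minimum integer c = ⌊2.1927⌋ + 1 = 3
Check: 3·4.41 = 13.23 > 9.67, while 2·4.41 = 8.82 ≤ 9.67

Final: 3 servers


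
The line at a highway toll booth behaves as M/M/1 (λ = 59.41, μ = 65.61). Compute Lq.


ρ = 59.41/65.61 = 0.9055
Lq = ρ²/(1−ρ) = 0.8199/0.09450 = 8.6768

Final: 8.6768


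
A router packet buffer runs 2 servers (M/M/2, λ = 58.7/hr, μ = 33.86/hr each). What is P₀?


a = λ/μ = 58.7/33.86 = 1.7336; ρ = a/c = 0.8668
Σ_{k=0}^{1} a^k/k! (terms k=0..1) = 1.00000 + 1.73361 = 2.73361
Tail: a^2/(2!(1−ρ)) = 3.00540/(2·0.1332) = 11.28191
P₀ = 1/(2.73361 + 11.28191) = 1/14.01552 = 0.071349

Final: 0.071349


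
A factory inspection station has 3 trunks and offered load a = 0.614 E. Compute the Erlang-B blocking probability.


B(c,a) = (a^c/c!) / Σ_{k=0}^{c} a^k/k!
a^3/3! = 0.038579
Σ terms (k=0..3): 1.00000 + 0.61400 + 0.18850 + 0.03858 = 1.841077
B = 0.038579/1.841077 = 0.020955

Final: 0.020955


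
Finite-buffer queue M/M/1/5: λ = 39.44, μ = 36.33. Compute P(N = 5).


ρ = λ/μ = 39.44/36.33 = 1.0856
P_K = (1−ρ)ρ^K/(1−ρ^(K+1)) = (-0.08560·1.507848)/(1 − 1.636926)
= -0.129078/-0.636926 = 0.202658

Final: 0.202658


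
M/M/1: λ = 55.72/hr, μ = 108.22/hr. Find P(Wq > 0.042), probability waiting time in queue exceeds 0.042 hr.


ρ = 55.72/108.22 = 0.5149
P(Wq > t) = ρ·e^{−(μ−λ)t} = 0.5149·e^{−2.2050}
= 0.5149·0.110251 = 0.056765

Final: 0.056765


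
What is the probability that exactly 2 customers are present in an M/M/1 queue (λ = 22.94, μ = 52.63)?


ρ = 22.94/52.63 = 0.4359
P_n = (1−ρ)·ρ^n = (1 − 0.4359)·0.4359^2 = 0.5641·0.189985 = 0.107176

Final: 0.107176


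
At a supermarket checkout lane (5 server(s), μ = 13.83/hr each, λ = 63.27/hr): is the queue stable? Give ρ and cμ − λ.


Total capacity cμ = 5·13.83 = 69.15/hr
ρ = λ/(cμ) = 63.27/69.15 = 0.9150
Stable ⇔ ρ < 1: YES
Spare capacity = cμ − λ = 69.15 − 63.27 = 5.88/hr

Final: ρ = 0.9150; stable; margin = 5.88/hr


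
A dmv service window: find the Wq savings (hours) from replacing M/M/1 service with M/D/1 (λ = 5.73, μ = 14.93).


ρ = 5.73/14.93 = 0.3838
Wq(M/M/1) = ρ/(μ−λ) = 0.3838/9.20 = 0.04172 hr
Wq(M/D/1) = ρ/(2(μ−λ)) = 0.02086 hr
Savings = 0.04172 − 0.02086 = 0.02086 hr

Final: 0.02086 hr


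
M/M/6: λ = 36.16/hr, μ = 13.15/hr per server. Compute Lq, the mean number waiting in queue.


a = λ/μ = 2.7498; ρ = a/6 = 0.4583
P₀ = 0.063303
Lq = P₀·a^c·ρ / (c!·(1−ρ)²) = 0.063303·432.33064·0.4583/(720·0.29344)
= 0.05937

Final: 0.05937


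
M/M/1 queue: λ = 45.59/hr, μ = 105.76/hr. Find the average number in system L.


ρ = λ/μ = 45.59/105.76 = 0.4311
L = ρ/(1−ρ) = 0.4311/(1 − 0.4311) = 0.4311/0.5689 = 0.7577

Final: 0.7577


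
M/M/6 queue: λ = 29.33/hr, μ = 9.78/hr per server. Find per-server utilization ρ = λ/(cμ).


ρ = λ/(cμ) = 29.33/(6·9.78) = 29.33/58.68 = 0.4998

Final: 0.4998


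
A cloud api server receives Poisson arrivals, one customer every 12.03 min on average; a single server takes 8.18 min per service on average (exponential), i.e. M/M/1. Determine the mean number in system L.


λ = 60/12.03 = 4.9875 /hr
μ = 60/8.18 = 7.3350 /hr
ρ = λ/μ = 4.9875/7.3350 = 0.6800
L = ρ/(1−ρ) = 0.6800/0.3200 = 2.1247

Final: 2.1247


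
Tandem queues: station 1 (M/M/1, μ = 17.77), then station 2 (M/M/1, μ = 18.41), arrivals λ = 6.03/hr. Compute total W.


Each node sees arrival rate λ = 6.03/hr (tandem ⇒ throughput preserved).
W₁ = 1/(μ₁−λ) = 1/(17.77−6.03) = 0.08518 hr
W₂ = 1/(μ₂−λ) = 1/(18.41−6.03) = 0.08078 hr
W_total = W₁ + W₂ = 0.08518 + 0.08078 = 0.16595 hr

Final: 0.16595 hr


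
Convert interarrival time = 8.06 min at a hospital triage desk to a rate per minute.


λ = 1/(interarrival time) in consistent units.
1 minute = 1 min, so λ = 1/8.06 = 0.1241 per minute

Final: 0.1241 /min


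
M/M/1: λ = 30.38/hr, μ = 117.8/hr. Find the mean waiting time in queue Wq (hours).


ρ = 30.38/117.8 = 0.2579
Wq = ρ/(μ−λ) = 0.2579/(117.8 − 30.38) = 0.2579/87.42 = 0.002950 hr

Final: 0.002950 hr


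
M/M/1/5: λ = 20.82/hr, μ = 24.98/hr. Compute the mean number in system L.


ρ = 20.82/24.98 = 0.8335
L = ρ[1 − (K+1)ρ^K + Kρ^(K+1)] / [(1−ρ)(1−ρ^(K+1))]
Numerator: 0.8335·(1 − 6·0.402199 + 5·0.335220) = 0.219121
Denominator: (0.1665)·(0.664780) = 0.110708
L = 0.219121/0.110708 = 1.9793

Final: 1.9793


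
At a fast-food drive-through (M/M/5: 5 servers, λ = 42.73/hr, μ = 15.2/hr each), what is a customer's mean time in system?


a = 2.8112; ρ = 0.5622; P₀ = 0.057439
Lq = P₀·a^c·ρ/(c!(1−ρ)²) = 0.24656
Wq = Lq/λ = 0.24656/42.73 = 0.005770 hr
W = Wq + 1/μ = 0.005770 + 0.06579 = 0.07156 hr

Final: 0.07156 hr


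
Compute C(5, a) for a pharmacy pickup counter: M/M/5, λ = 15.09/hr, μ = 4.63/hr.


a = λ/μ = 3.2592; ρ = a/5 = 0.6518
P₀ = 0.034670 (from M/M/c formula)
C(c,a) = [a^c/(c!(1−ρ))]·P₀ = [367.74032/(120·0.3482)]·0.034670
= 8.80189·0.034670 = 0.305160

Final: 0.305160


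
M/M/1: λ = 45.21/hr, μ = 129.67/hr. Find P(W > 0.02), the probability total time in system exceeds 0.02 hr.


W ~ Exponential(μ−λ) for M/M/1.
μ − λ = 129.67 − 45.21 = 84.4600
P(W > t) = e^{−(μ−λ)t} = e^{−1.6892} = 0.184667

Final: 0.184667


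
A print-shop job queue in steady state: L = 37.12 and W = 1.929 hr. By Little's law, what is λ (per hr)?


λ = L/W = 37.12/1.929 = 19.2431 /hr

Final: 19.2431 /hr


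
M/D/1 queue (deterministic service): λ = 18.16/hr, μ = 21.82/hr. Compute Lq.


ρ = 18.16/21.82 = 0.8323
M/D/1: Lq = ρ²/(2(1−ρ)) = 0.6927/(2·0.1677) = 2.06474

Final: 2.06474


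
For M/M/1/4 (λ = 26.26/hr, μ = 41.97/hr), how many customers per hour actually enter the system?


ρ = 0.6257; P_K = (1−ρ)ρ^4/(1−ρ^5) = 0.063451
λ_eff = λ(1 − P_K) = 26.26·(1 − 0.063451) = 26.26·0.936549 = 24.5938 /hr

Final: 24.5938 /hr


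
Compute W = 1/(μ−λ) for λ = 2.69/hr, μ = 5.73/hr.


W = 1/(μ−λ) = 1/(5.73 − 2.69) = 1/3.04 = 0.3289 hr

Final: 0.3289 hr


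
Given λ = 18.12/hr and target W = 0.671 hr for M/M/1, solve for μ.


W = 1/(μ−λ) ⇒ μ − λ = 1/W = 1/0.671 = 1.4903
μ = λ + 1/W = 18.12 + 1.4903 = 19.6103 per hr

Final: 19.6103 /hr


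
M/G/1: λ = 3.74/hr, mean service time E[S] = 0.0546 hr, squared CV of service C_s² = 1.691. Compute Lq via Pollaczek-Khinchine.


ρ = λ·E[S] = 3.74·0.0546 = 0.2042
Lq = ρ²(1+C_s²)/(2(1−ρ)) = 0.04170·(1+1.691)/(2·0.7958)
= 0.04170·2.6910/1.5916 = 0.07050

Final: 0.07050


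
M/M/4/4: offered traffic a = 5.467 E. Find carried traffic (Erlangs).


B(4,5.467) = 0.433481 (Erlang-B)
Carried load = a(1 − B) = 5.467·(1 − 0.433481) = 5.467·0.566519 = 3.0972 E

Final: 3.0972 Erlangs


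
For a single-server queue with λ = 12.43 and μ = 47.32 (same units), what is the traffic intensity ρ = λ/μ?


ρ = λ/μ = 12.43/47.32 = 0.2627

Final: 0.2627


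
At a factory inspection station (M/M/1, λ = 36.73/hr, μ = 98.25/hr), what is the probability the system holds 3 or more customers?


ρ = 36.73/98.25 = 0.3738
P(N ≥ n) = ρ^n = 0.3738^3 = 0.052247

Final: 0.052247


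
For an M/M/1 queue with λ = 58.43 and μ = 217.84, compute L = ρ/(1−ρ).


ρ = λ/μ = 58.43/217.84 = 0.2682
L = ρ/(1−ρ) = 0.2682/(1 − 0.2682) = 0.2682/0.7318 = 0.3665

Final: 0.3665


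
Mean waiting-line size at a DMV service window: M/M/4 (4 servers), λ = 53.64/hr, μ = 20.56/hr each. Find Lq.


a = λ/μ = 2.6089; ρ = a/4 = 0.6522
P₀ = 0.064421
Lq = P₀·a^c·ρ / (c!·(1−ρ)²) = 0.064421·46.33004·0.6522/(24·0.12094)
= 0.67068

Final: 0.67068


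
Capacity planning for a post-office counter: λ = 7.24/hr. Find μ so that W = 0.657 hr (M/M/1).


W = 1/(μ−λ) ⇒ μ − λ = 1/W = 1/0.657 = 1.5221
μ = λ + 1/W = 7.24 + 1.5221 = 8.7621 per hr

Final: 8.7621 /hr
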